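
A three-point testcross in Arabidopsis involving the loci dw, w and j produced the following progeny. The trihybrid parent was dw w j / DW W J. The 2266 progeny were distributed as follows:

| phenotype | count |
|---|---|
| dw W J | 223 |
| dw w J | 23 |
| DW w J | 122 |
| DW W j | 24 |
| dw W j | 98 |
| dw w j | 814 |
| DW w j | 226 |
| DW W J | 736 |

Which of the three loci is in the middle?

The two rarest classes, dw w J and DW W j, are the double crossovers. Comparing them with the parentals, only the j allele has switched, so j is the middle locus and the order is dw – j – w.

j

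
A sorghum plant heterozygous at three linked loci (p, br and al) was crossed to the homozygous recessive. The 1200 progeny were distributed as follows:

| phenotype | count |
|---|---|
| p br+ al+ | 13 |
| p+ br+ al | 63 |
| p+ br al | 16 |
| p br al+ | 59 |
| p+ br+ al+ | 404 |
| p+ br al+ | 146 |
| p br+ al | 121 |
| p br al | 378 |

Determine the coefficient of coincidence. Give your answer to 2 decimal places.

The two most frequent reciprocal classes, p+ br+ al+ and p br al, are the parental types, so the F1 was p+ br+ al+ / p br al.
The two rarest classes, p br+ al+ and p+ br al, are the double crossovers. Comparing them with the parentals, only the p allele has switched, so p is the middle locus and the order is br – p – al.
br–p: (267 + 29)/1200 = 0.2467; p–al: (122 + 29)/1200 = 0.1258.
Expected DCO frequency = 0.2467 × 0.1258 ≈ 0.03103; observed = 29/1200 ≈ 0.02417.
Coefficient of coincidence = 0.02417/0.03103 ≈ 0.78.

0.78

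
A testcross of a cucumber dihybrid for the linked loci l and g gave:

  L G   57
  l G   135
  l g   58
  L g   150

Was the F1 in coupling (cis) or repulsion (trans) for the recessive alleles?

trans

The two most frequent classes are L g (150) and l G (135); these are the parental (non-recombinant) types.
So the F1 carried L g on one chromosome and l G on the other — the recessive alleles are on opposite chromosomes (trans / repulsion).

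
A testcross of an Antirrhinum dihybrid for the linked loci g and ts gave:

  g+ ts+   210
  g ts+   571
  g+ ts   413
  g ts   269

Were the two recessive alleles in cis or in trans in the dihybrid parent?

The two most frequent classes are g+ ts (413) and g ts+ (571); these are the parental (non-recombinant) types.
So the F1 carried g+ ts on one chromosome and g ts+ on the other — the recessive alleles are on opposite chromosomes (trans / repulsion).

trans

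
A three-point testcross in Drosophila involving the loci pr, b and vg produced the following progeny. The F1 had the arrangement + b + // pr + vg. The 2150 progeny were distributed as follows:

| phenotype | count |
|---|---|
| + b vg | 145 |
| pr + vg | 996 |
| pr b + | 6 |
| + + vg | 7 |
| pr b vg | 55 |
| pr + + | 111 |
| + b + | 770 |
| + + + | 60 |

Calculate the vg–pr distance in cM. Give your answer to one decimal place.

12.5 cM

The two rarest classes, pr b + and + + vg, are the double crossovers. Comparing them with the parentals, only the pr allele has switched, so pr is the middle locus and the order is vg – pr – b.
Crossovers in the vg–pr interval produce the single-crossover classes + b vg and pr + + (145 + 111 = 256) plus the double crossovers (13).
RF(vg–pr) = (256 + 13) / 2150 = 269/2150 = 0.1251 → 12.5 cM.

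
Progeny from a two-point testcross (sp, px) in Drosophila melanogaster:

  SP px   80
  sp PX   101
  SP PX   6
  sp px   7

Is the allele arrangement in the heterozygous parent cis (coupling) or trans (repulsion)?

trans

The two most frequent classes are SP px (80) and sp PX (101); these are the parental (non-recombinant) types.
So the F1 carried SP px on one chromosome and sp PX on the other — the recessive alleles are on opposite chromosomes (trans / repulsion).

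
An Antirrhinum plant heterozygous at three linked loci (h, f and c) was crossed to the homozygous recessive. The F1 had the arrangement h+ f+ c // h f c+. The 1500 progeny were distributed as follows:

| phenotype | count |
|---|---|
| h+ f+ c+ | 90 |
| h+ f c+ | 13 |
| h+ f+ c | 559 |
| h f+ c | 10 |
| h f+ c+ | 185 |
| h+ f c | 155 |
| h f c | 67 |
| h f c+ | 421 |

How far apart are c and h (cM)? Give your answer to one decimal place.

The two rarest classes, h f+ c and h+ f c+, are the double crossovers. Comparing them with the parentals, only the h allele has switched, so h is the middle locus and the order is c – h – f.
Crossovers in the c–h interval produce the single-crossover classes h+ f+ c+ and h f c (90 + 67 = 157) plus the double crossovers (23).
RF(c–h) = (157 + 23) / 1500 = 180/1500 = 0.1200 → 12.0 cM.

12.0 cM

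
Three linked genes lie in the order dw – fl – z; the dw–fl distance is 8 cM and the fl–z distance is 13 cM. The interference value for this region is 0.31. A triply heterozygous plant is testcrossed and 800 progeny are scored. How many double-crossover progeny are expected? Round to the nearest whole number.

Map distances give recombination frequencies of 0.080 and 0.130 for the two intervals.
With interference 0.31 (so coincidence = 0.69), expected double-crossover frequency = 0.080 × 0.130 × 0.69 = 0.00718.
Expected number = 0.00718 × 800 = 5.74 ≈ 6.

6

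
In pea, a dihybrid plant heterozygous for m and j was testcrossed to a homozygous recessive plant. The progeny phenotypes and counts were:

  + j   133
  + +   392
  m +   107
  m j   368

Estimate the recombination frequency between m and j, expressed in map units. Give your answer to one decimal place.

24.0 map units

The two most frequent classes, + + (392) and m j (368), are the parental types, so the F1 was + + / m j.
The recombinant classes are + j and m +: 133 + 107 = 240.
Recombination frequency = 240/1000 = 0.2400 ≈ 24.0%, i.e. 24.0 map units.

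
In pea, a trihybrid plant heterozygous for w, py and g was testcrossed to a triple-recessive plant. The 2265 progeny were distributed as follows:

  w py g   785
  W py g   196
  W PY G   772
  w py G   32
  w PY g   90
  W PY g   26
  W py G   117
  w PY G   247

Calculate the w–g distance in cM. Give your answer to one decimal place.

22.1 cM

The two most frequent reciprocal classes, W PY G and w py g, are the parental types, so the F1 was W PY G / w py g.
The two rarest classes, W PY g and w py G, are the double crossovers. Comparing them with the parentals, only the g allele has switched, so g is the middle locus and the order is w – g – py.
Crossovers in the w–g interval produce the single-crossover classes w PY G and W py g (247 + 196 = 443) plus the double crossovers (58).
RF(w–g) = (443 + 58) / 2265 = 501/2265 = 0.2212 → 22.1 cM.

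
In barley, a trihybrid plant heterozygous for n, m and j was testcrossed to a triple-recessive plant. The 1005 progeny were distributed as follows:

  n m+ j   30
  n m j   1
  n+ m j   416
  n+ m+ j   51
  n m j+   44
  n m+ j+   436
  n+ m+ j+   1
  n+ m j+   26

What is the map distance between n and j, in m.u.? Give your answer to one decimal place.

The two most frequent reciprocal classes, n m+ j+ and n+ m j, are the parental types, so the F1 was n m+ j+ / n+ m j.
The two rarest classes, n+ m+ j+ and n m j, are the double crossovers. Comparing them with the parentals, only the n allele has switched, so n is the middle locus and the order is m – n – j.
Crossovers in the n–j interval produce the single-crossover classes n m+ j and n+ m j+ (30 + 26 = 56) plus the double crossovers (2).
RF(n–j) = (56 + 2) / 1005 = 58/1005 = 0.0577 → 5.8 m.u.

5.8 m.u.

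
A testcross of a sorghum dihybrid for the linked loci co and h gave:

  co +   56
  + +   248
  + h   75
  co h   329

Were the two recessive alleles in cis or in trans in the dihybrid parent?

The two most frequent classes are + + (248) and co h (329); these are the parental (non-recombinant) types.
So the F1 carried + + on one chromosome and co h on the other — the recessive alleles are on the same chromosome (cis / coupling).

cis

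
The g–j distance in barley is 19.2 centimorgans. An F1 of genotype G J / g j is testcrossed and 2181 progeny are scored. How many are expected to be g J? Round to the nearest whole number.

209

A map distance of 19.2 centimorgans corresponds to a recombination frequency of 0.192.
The F1 is G J / g j, so g J is a recombinant gamete class with expected frequency r/2 = 0.192/2 = 0.0960.
Expected number = 0.0960 × 2181 = 209.38 ≈ 209.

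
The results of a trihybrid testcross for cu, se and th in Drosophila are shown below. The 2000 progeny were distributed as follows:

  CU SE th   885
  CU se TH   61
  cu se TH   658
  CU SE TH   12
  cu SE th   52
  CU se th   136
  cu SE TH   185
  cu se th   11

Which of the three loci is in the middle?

th

The two most frequent reciprocal classes, CU SE th and cu se TH, are the parental types, so the F1 was CU SE th / cu se TH.
The two rarest classes, CU SE TH and cu se th, are the double crossovers. Comparing them with the parentals, only the th allele has switched, so th is the middle locus and the order is cu – th – se.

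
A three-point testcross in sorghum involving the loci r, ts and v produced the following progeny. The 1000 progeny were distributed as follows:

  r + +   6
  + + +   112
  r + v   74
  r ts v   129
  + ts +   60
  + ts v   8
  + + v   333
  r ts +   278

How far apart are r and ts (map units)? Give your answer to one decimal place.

14.8 map units

The two most frequent reciprocal classes, r ts + and + + v, are the parental types, so the F1 was r ts + / + + v.
The two rarest classes, r + + and + ts v, are the double crossovers. Comparing them with the parentals, only the ts allele has switched, so ts is the middle locus and the order is v – ts – r.
Crossovers in the ts–r interval produce the single-crossover classes + ts + and r + v (60 + 74 = 134) plus the double crossovers (14).
RF(ts–r) = (134 + 14) / 1000 = 148/1000 = 0.1480 → 14.8 map units.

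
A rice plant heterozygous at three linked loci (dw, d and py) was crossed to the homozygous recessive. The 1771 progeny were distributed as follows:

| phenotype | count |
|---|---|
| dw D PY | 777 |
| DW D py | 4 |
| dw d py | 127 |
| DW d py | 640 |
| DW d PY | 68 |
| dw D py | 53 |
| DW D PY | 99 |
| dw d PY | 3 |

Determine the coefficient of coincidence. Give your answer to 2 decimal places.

The two most frequent reciprocal classes, DW d py and dw D PY, are the parental types, so the F1 was DW d py / dw D PY.
The two rarest classes, DW D py and dw d PY, are the double crossovers. Comparing them with the parentals, only the d allele has switched, so d is the middle locus and the order is py – d – dw.
py–d: (121 + 7)/1771 = 0.0723; d–dw: (226 + 7)/1771 = 0.1316.
Expected DCO frequency = 0.0723 × 0.1316 ≈ 0.00951; observed = 7/1771 ≈ 0.00395.
Coefficient of coincidence = 0.00395/0.00951 ≈ 0.42.

0.42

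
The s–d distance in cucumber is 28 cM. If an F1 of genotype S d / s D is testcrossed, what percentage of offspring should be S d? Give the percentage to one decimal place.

36.0%

A map distance of 28 cM corresponds to a recombination frequency of 0.280.
The F1 is S d / s D, so S d is a parental gamete class with expected frequency (1 − r)/2 = 0.720/2 = 0.3600.
That is 0.3600 = 36.0% of the progeny.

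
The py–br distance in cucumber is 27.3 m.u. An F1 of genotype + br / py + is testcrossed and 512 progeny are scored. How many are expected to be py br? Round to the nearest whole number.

A map distance of 27.3 m.u. corresponds to a recombination frequency of 0.273.
The F1 is + br / py +, so py br is a recombinant gamete class with expected frequency r/2 = 0.273/2 = 0.1365.
Expected number = 0.1365 × 512 = 69.89 ≈ 70.

70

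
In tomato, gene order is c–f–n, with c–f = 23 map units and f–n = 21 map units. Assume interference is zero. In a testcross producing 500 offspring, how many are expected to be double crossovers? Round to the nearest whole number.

Map distances give recombination frequencies of 0.230 and 0.210 for the two intervals.
With no interference, expected double-crossover frequency = 0.230 × 0.210 = 0.04830.
Expected number = 0.04830 × 500 = 24.15 ≈ 24.

24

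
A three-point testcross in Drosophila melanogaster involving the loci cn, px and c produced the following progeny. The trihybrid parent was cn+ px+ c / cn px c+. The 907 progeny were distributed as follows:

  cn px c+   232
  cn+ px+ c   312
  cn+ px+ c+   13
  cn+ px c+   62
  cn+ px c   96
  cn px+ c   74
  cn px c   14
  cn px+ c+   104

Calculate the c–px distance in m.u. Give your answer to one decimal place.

The two rarest classes, cn+ px+ c+ and cn px c, are the double crossovers. Comparing them with the parentals, only the c allele has switched, so c is the middle locus and the order is cn – c – px.
Crossovers in the c–px interval produce the single-crossover classes cn+ px c and cn px+ c+ (96 + 104 = 200) plus the double crossovers (27).
RF(c–px) = (200 + 27) / 907 = 227/907 = 0.2503 → 25.0 m.u.

25.0 m.u.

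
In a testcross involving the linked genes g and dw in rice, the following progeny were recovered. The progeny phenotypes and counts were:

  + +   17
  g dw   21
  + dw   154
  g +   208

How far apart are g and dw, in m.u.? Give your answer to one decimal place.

9.5 m.u.

The two most frequent classes, + dw (154) and g + (208), are the parental types, so the F1 was + dw / g +.
The recombinant classes are + + and g dw: 17 + 21 = 38.
Recombination frequency = 38/400 = 0.0950 ≈ 9.5%, i.e. 9.5 m.u.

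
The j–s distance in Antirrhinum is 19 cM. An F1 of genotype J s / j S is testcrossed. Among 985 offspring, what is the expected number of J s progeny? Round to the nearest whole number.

399

A map distance of 19 cM corresponds to a recombination frequency of 0.190.
The F1 is J s / j S, so J s is a parental gamete class with expected frequency (1 − r)/2 = 0.810/2 = 0.4050.
Expected number = 0.4050 × 985 = 398.93 ≈ 399.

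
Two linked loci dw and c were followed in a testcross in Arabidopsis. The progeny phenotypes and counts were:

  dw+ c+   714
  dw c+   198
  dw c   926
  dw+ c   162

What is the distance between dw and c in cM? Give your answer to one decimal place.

18.0 cM

The two most frequent classes, dw+ c+ (714) and dw c (926), are the parental types, so the F1 was dw+ c+ / dw c.
The recombinant classes are dw+ c and dw c+: 162 + 198 = 360.
Recombination frequency = 360/2000 = 0.1800 ≈ 18.0%, i.e. 18.0 cM.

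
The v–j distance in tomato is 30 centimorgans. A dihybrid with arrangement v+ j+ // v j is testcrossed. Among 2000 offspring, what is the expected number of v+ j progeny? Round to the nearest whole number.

A map distance of 30 centimorgans corresponds to a recombination frequency of 0.300.
The F1 is v+ j+ / v j, so v+ j is a recombinant gamete class with expected frequency r/2 = 0.300/2 = 0.1500.
Expected number = 0.1500 × 2000 = 300.00 ≈ 300.

300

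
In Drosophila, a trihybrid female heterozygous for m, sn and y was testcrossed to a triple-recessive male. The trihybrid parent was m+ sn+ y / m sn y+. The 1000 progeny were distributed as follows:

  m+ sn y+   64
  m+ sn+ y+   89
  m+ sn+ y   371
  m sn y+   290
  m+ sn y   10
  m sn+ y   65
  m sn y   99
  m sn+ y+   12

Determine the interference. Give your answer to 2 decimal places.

0.31

The two rarest classes, m+ sn y and m sn+ y+, are the double crossovers. Comparing them with the parentals, only the sn allele has switched, so sn is the middle locus and the order is m – sn – y.
m–sn: (129 + 22)/1000 = 0.1510; sn–y: (188 + 22)/1000 = 0.2100.
Expected DCO frequency = 0.1510 × 0.2100 ≈ 0.03171; observed = 22/1000 ≈ 0.02200.
Coefficient of coincidence = 0.02200/0.03171 ≈ 0.69; interference = 1 − 0.69 = 0.31.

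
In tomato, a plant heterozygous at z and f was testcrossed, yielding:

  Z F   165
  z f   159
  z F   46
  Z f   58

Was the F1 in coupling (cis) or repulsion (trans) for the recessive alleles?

cis

The two most frequent classes are Z F (165) and z f (159); these are the parental (non-recombinant) types.
So the F1 carried Z F on one chromosome and z f on the other — the recessive alleles are on the same chromosome (cis / coupling).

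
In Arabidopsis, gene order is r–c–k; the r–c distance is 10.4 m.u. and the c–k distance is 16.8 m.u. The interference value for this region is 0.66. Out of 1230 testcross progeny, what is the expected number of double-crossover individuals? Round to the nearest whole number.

Map distances give recombination frequencies of 0.104 and 0.168 for the two intervals.
With interference 0.66 (so coincidence = 0.34), expected double-crossover frequency = 0.104 × 0.168 × 0.34 = 0.00594.
Expected number = 0.00594 × 1230 = 7.31 ≈ 7.

7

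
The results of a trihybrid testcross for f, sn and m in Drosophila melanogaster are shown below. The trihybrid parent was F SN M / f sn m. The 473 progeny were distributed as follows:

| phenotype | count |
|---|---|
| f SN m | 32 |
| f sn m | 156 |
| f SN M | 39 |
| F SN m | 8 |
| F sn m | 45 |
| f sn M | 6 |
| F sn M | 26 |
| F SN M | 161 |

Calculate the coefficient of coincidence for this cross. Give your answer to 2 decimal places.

The two rarest classes, F SN m and f sn M, are the double crossovers. Comparing them with the parentals, only the m allele has switched, so m is the middle locus and the order is f – m – sn.
f–m: (84 + 14)/473 = 0.2072; m–sn: (58 + 14)/473 = 0.1522.
Expected DCO frequency = 0.2072 × 0.1522 ≈ 0.03154; observed = 14/473 ≈ 0.02960.
Coefficient of coincidence = 0.02960/0.03154 ≈ 0.94.

0.94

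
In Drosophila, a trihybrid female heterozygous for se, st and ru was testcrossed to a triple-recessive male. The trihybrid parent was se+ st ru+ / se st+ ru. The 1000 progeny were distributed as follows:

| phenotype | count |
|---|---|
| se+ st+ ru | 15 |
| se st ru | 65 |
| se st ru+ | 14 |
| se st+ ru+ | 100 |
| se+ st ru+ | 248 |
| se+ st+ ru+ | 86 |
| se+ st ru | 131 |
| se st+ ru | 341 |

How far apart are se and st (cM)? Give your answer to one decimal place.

The two rarest classes, se st ru+ and se+ st+ ru, are the double crossovers. Comparing them with the parentals, only the se allele has switched, so se is the middle locus and the order is st – se – ru.
Crossovers in the st–se interval produce the single-crossover classes se+ st+ ru+ and se st ru (86 + 65 = 151) plus the double crossovers (29).
RF(st–se) = (151 + 29) / 1000 = 180/1000 = 0.1800 → 18.0 cM.

18.0 cM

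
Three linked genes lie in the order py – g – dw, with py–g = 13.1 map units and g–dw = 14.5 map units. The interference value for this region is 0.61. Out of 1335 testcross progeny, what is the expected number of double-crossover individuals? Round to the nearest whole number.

10

Map distances give recombination frequencies of 0.131 and 0.145 for the two intervals.
With interference 0.61 (so coincidence = 0.39), expected double-crossover frequency = 0.131 × 0.145 × 0.39 = 0.00741.
Expected number = 0.00741 × 1335 = 9.89 ≈ 10.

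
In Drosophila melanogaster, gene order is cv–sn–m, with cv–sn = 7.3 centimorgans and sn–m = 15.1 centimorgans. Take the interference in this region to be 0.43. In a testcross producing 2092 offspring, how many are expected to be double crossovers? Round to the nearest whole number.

Map distances give recombination frequencies of 0.073 and 0.151 for the two intervals.
With interference 0.43 (so coincidence = 0.57), expected double-crossover frequency = 0.073 × 0.151 × 0.57 = 0.00628.
Expected number = 0.00628 × 2092 = 13.14 ≈ 13.

13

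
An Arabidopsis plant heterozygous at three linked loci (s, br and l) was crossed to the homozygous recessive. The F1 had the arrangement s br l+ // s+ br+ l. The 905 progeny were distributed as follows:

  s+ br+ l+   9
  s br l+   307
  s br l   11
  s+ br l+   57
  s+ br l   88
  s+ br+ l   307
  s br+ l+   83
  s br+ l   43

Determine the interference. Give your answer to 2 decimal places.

The two rarest classes, s br l and s+ br+ l+, are the double crossovers. Comparing them with the parentals, only the l allele has switched, so l is the middle locus and the order is s – l – br.
s–l: (100 + 20)/905 = 0.1326; l–br: (171 + 20)/905 = 0.2110.
Expected DCO frequency = 0.1326 × 0.2110 ≈ 0.02798; observed = 20/905 ≈ 0.02210.
Coefficient of coincidence = 0.02210/0.02798 ≈ 0.79; interference = 1 − 0.79 = 0.21.

0.21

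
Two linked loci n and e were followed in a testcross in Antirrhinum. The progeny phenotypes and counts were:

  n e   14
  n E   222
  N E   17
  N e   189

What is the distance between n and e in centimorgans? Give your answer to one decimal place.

7.0 centimorgans

The two most frequent classes, N e (189) and n E (222), are the parental types, so the F1 was N e / n E.
The recombinant classes are N E and n e: 17 + 14 = 31.
Recombination frequency = 31/442 = 0.0701 ≈ 7.0%, i.e. 7.0 centimorgans.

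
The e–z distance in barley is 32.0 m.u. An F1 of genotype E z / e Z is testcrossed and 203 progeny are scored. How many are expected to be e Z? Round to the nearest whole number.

69

A map distance of 32.0 m.u. corresponds to a recombination frequency of 0.320.
The F1 is E z / e Z, so e Z is a parental gamete class with expected frequency (1 − r)/2 = 0.680/2 = 0.3400.
Expected number = 0.3400 × 203 = 69.02 ≈ 69.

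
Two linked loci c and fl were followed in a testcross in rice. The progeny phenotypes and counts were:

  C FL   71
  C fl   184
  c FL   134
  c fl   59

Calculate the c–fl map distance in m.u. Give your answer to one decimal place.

The two most frequent classes, C fl (184) and c FL (134), are the parental types, so the F1 was C fl / c FL.
The recombinant classes are C FL and c fl: 71 + 59 = 130.
Recombination frequency = 130/448 = 0.2902 ≈ 29.0%, i.e. 29.0 m.u.

29.0 m.u.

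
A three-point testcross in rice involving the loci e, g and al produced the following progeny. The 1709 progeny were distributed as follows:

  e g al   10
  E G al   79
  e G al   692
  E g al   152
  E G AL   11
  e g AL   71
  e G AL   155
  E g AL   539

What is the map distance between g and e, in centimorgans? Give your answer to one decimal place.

The two most frequent reciprocal classes, E g AL and e G al, are the parental types, so the F1 was E g AL / e G al.
The two rarest classes, E G AL and e g al, are the double crossovers. Comparing them with the parentals, only the g allele has switched, so g is the middle locus and the order is e – g – al.
Crossovers in the e–g interval produce the single-crossover classes e g AL and E G al (71 + 79 = 150) plus the double crossovers (21).
RF(e–g) = (150 + 21) / 1709 = 171/1709 = 0.1001 → 10.0 centimorgans.

10.0 centimorgans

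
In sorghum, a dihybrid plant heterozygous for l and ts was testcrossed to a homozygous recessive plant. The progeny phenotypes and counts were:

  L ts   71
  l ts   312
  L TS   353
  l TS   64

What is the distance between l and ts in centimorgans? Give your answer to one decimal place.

The two most frequent classes, L TS (353) and l ts (312), are the parental types, so the F1 was L TS / l ts.
The recombinant classes are L ts and l TS: 71 + 64 = 135.
Recombination frequency = 135/800 = 0.1688 ≈ 16.9%, i.e. 16.9 centimorgans.

16.9 centimorgans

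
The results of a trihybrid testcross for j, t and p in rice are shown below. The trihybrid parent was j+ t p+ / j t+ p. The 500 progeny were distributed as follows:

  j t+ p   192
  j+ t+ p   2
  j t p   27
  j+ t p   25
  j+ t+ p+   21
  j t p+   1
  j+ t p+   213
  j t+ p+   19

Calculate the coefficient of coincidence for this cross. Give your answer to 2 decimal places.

The two rarest classes, j t p+ and j+ t+ p, are the double crossovers. Comparing them with the parentals, only the j allele has switched, so j is the middle locus and the order is t – j – p.
t–j: (48 + 3)/500 = 0.1020; j–p: (44 + 3)/500 = 0.0940.
Expected DCO frequency = 0.1020 × 0.0940 ≈ 0.00959; observed = 3/500 ≈ 0.00600.
Coefficient of coincidence = 0.00600/0.00959 ≈ 0.63.

0.63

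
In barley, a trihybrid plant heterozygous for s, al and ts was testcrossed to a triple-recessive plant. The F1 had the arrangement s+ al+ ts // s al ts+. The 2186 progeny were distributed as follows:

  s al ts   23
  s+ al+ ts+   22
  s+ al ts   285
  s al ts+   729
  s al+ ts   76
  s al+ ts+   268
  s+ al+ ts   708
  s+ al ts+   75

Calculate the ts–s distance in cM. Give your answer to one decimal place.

9.0 cM

The two rarest classes, s+ al+ ts+ and s al ts, are the double crossovers. Comparing them with the parentals, only the ts allele has switched, so ts is the middle locus and the order is s – ts – al.
Crossovers in the s–ts interval produce the single-crossover classes s al+ ts and s+ al ts+ (76 + 75 = 151) plus the double crossovers (45).
RF(s–ts) = (151 + 45) / 2186 = 196/2186 = 0.0897 → 9.0 cM.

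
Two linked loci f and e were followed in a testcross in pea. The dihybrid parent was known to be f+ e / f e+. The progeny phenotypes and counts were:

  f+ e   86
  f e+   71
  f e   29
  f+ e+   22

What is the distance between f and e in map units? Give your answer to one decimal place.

24.5 map units

The recombinant classes are f+ e+ and f e: 22 + 29 = 51.
Recombination frequency = 51/208 = 0.2452 ≈ 24.5%, i.e. 24.5 map units.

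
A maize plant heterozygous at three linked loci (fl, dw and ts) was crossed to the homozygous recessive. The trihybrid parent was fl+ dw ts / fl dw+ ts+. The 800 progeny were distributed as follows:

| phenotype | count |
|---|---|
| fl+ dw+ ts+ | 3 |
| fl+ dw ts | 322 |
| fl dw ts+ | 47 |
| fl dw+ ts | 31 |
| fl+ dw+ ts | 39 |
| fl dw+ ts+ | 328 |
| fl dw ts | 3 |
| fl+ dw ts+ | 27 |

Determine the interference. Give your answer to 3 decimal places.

The two rarest classes, fl dw ts and fl+ dw+ ts+, are the double crossovers. Comparing them with the parentals, only the fl allele has switched, so fl is the middle locus and the order is ts – fl – dw.
ts–fl: (58 + 6)/800 = 0.0800; fl–dw: (86 + 6)/800 = 0.1150.
Expected DCO frequency = 0.0800 × 0.1150 ≈ 0.00920; observed = 6/800 ≈ 0.00750.
Coefficient of coincidence = 0.00750/0.00920 ≈ 0.815; interference = 1 − 0.815 = 0.185.

0.185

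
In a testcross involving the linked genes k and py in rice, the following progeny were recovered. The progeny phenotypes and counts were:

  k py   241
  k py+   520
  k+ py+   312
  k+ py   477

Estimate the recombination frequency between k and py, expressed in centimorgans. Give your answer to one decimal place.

35.7 centimorgans

The two most frequent classes, k+ py (477) and k py+ (520), are the parental types, so the F1 was k+ py / k py+.
The recombinant classes are k+ py+ and k py: 312 + 241 = 553.
Recombination frequency = 553/1550 = 0.3568 ≈ 35.7%, i.e. 35.7 centimorgans.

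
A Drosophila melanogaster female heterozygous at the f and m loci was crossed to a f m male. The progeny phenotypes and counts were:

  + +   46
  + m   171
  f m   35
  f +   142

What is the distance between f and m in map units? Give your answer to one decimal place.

The two most frequent classes, + m (171) and f + (142), are the parental types, so the F1 was + m / f +.
The recombinant classes are + + and f m: 46 + 35 = 81.
Recombination frequency = 81/394 = 0.2056 ≈ 20.6%, i.e. 20.6 map units.

20.6 map units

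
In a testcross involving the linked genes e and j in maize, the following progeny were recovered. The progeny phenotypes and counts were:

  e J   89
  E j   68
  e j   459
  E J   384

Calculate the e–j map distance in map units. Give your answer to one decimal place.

The two most frequent classes, E J (384) and e j (459), are the parental types, so the F1 was E J / e j.
The recombinant classes are E j and e J: 68 + 89 = 157.
Recombination frequency = 157/1000 = 0.1570 ≈ 15.7%, i.e. 15.7 map units.

15.7 map units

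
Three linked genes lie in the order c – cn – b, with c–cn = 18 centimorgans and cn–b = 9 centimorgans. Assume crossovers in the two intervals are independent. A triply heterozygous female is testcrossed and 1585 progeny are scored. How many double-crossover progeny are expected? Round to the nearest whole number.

26

Map distances give recombination frequencies of 0.180 and 0.090 for the two intervals.
With no interference, expected double-crossover frequency = 0.180 × 0.090 = 0.01620.
Expected number = 0.01620 × 1585 = 25.68 ≈ 26.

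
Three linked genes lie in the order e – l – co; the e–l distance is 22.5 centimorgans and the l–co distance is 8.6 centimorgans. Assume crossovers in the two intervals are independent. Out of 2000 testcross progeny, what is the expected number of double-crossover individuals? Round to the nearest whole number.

Map distances give recombination frequencies of 0.225 and 0.086 for the two intervals.
With no interference, expected double-crossover frequency = 0.225 × 0.086 = 0.01935.
Expected number = 0.01935 × 2000 = 38.70 ≈ 39.

39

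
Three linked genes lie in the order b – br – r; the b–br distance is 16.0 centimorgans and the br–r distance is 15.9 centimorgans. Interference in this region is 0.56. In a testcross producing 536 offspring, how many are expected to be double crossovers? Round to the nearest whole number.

Map distances give recombination frequencies of 0.160 and 0.159 for the two intervals.
With interference 0.56 (so coincidence = 0.44), expected double-crossover frequency = 0.160 × 0.159 × 0.44 = 0.01119.
Expected number = 0.01119 × 536 = 6.00 ≈ 6.

6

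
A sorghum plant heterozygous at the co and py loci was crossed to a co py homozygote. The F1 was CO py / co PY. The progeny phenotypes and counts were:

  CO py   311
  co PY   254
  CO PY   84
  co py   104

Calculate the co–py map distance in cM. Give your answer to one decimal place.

25.0 cM

The recombinant classes are CO PY and co py: 84 + 104 = 188.
Recombination frequency = 188/753 = 0.2497 ≈ 25.0%, i.e. 25.0 cM.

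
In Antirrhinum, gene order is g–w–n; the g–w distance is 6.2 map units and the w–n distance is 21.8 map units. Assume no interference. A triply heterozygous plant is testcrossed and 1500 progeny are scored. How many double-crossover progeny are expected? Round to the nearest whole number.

20

Map distances give recombination frequencies of 0.062 and 0.218 for the two intervals.
With no interference, expected double-crossover frequency = 0.062 × 0.218 = 0.01352.
Expected number = 0.01352 × 1500 = 20.27 ≈ 20.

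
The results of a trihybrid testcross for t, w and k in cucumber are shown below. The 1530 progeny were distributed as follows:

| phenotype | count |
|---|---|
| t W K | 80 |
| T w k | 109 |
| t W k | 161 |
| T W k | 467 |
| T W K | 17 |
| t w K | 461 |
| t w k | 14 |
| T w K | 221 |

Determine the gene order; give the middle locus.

k

The two most frequent reciprocal classes, t w K and T W k, are the parental types, so the F1 was t w K / T W k.
The two rarest classes, t w k and T W K, are the double crossovers. Comparing them with the parentals, only the k allele has switched, so k is the middle locus and the order is w – k – t.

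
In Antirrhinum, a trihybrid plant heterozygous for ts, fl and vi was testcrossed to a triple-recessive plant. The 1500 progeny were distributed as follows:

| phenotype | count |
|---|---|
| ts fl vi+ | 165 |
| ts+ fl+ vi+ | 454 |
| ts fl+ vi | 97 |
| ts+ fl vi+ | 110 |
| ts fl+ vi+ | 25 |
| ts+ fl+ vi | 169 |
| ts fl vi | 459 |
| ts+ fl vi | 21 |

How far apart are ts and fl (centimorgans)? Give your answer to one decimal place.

The two most frequent reciprocal classes, ts fl vi and ts+ fl+ vi+, are the parental types, so the F1 was ts fl vi / ts+ fl+ vi+.
The two rarest classes, ts+ fl vi and ts fl+ vi+, are the double crossovers. Comparing them with the parentals, only the ts allele has switched, so ts is the middle locus and the order is fl – ts – vi.
Crossovers in the fl–ts interval produce the single-crossover classes ts fl+ vi and ts+ fl vi+ (97 + 110 = 207) plus the double crossovers (46).
RF(fl–ts) = (207 + 46) / 1500 = 253/1500 = 0.1687 → 16.9 centimorgans.

16.9 centimorgans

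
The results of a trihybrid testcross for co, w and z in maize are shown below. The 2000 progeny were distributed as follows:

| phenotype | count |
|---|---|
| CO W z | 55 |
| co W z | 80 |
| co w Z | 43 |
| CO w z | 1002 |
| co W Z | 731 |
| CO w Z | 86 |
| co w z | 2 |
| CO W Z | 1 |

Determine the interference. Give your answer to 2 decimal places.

The two most frequent reciprocal classes, co W Z and CO w z, are the parental types, so the F1 was co W Z / CO w z.
The two rarest classes, CO W Z and co w z, are the double crossovers. Comparing them with the parentals, only the co allele has switched, so co is the middle locus and the order is w – co – z.
w–co: (98 + 3)/2000 = 0.0505; co–z: (166 + 3)/2000 = 0.0845.
Expected DCO frequency = 0.0505 × 0.0845 ≈ 0.00427; observed = 3/2000 ≈ 0.00150.
Coefficient of coincidence = 0.00150/0.00427 ≈ 0.35; interference = 1 − 0.35 = 0.65.

0.65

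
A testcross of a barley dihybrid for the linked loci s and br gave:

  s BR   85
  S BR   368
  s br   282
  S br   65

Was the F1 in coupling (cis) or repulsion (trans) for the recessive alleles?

The two most frequent classes are S BR (368) and s br (282); these are the parental (non-recombinant) types.
So the F1 carried S BR on one chromosome and s br on the other — the recessive alleles are on the same chromosome (cis / coupling).

cis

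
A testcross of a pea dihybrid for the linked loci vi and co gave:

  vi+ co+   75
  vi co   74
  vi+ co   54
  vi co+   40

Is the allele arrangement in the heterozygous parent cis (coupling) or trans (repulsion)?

The two most frequent classes are vi+ co+ (75) and vi co (74); these are the parental (non-recombinant) types.
So the F1 carried vi+ co+ on one chromosome and vi co on the other — the recessive alleles are on the same chromosome (cis / coupling).

cis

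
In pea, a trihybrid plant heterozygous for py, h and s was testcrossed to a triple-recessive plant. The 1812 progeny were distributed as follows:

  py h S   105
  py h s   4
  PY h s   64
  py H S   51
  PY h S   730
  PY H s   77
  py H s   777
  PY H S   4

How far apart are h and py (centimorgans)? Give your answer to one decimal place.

10.5 centimorgans

The two most frequent reciprocal classes, PY h S and py H s, are the parental types, so the F1 was PY h S / py H s.
The two rarest classes, PY H S and py h s, are the double crossovers. Comparing them with the parentals, only the h allele has switched, so h is the middle locus and the order is py – h – s.
Crossovers in the py–h interval produce the single-crossover classes py h S and PY H s (105 + 77 = 182) plus the double crossovers (8).
RF(py–h) = (182 + 8) / 1812 = 190/1812 = 0.1049 → 10.5 centimorgans.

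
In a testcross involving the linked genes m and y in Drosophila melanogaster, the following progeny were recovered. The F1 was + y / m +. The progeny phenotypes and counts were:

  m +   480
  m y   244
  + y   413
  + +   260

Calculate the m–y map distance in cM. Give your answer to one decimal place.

The recombinant classes are + + and m y: 260 + 244 = 504.
Recombination frequency = 504/1397 = 0.3608 ≈ 36.1%, i.e. 36.1 cM.

36.1 cM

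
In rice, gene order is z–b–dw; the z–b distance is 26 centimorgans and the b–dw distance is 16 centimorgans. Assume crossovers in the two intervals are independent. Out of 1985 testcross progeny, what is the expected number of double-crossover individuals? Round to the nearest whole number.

Map distances give recombination frequencies of 0.260 and 0.160 for the two intervals.
With no interference, expected double-crossover frequency = 0.260 × 0.160 = 0.04160.
Expected number = 0.04160 × 1985 = 82.58 ≈ 83.

83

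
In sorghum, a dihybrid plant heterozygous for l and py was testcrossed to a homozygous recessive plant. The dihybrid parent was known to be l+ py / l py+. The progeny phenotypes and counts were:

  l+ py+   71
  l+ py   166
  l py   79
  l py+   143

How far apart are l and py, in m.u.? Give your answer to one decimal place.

32.7 m.u.

The recombinant classes are l+ py+ and l py: 71 + 79 = 150.
Recombination frequency = 150/459 = 0.3268 ≈ 32.7%, i.e. 32.7 m.u.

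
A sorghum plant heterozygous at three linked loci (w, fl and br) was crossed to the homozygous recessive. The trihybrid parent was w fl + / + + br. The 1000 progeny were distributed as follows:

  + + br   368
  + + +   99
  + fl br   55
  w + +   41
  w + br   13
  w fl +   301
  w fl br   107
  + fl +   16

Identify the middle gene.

w

The two rarest classes, + fl + and w + br, are the double crossovers. Comparing them with the parentals, only the w allele has switched, so w is the middle locus and the order is fl – w – br.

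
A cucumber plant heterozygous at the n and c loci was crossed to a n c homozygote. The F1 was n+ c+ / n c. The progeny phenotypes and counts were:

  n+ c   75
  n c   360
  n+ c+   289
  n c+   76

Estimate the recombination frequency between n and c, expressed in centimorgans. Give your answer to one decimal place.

18.9 centimorgans

The recombinant classes are n+ c and n c+: 75 + 76 = 151.
Recombination frequency = 151/800 = 0.1888 ≈ 18.9%, i.e. 18.9 centimorgans.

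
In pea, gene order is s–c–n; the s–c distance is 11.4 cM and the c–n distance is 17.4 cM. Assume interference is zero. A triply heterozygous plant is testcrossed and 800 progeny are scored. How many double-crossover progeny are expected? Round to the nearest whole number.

16

Map distances give recombination frequencies of 0.114 and 0.174 for the two intervals.
With no interference, expected double-crossover frequency = 0.114 × 0.174 = 0.01984.
Expected number = 0.01984 × 800 = 15.87 ≈ 16.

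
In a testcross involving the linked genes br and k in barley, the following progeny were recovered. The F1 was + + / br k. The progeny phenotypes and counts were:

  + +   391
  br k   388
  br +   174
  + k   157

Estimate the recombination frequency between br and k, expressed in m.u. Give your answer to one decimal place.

The recombinant classes are + k and br +: 157 + 174 = 331.
Recombination frequency = 331/1110 = 0.2982 ≈ 29.8%, i.e. 29.8 m.u.

29.8 m.u.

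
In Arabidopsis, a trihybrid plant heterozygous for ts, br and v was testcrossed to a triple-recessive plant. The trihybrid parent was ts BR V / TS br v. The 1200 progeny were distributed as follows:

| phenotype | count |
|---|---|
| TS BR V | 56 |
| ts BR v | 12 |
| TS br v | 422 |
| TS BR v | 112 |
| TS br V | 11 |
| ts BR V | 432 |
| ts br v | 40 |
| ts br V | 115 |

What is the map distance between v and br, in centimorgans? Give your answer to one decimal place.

20.8 centimorgans

The two rarest classes, ts BR v and TS br V, are the double crossovers. Comparing them with the parentals, only the v allele has switched, so v is the middle locus and the order is br – v – ts.
Crossovers in the br–v interval produce the single-crossover classes ts br V and TS BR v (115 + 112 = 227) plus the double crossovers (23).
RF(br–v) = (227 + 23) / 1200 = 250/1200 = 0.2083 → 20.8 centimorgans.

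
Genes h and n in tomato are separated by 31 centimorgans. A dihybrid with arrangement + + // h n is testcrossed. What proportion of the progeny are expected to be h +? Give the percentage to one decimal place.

A map distance of 31 centimorgans corresponds to a recombination frequency of 0.310.
The F1 is + + / h n, so h + is a recombinant gamete class with expected frequency r/2 = 0.310/2 = 0.1550.
That is 0.1550 = 15.5% of the progeny.

15.5%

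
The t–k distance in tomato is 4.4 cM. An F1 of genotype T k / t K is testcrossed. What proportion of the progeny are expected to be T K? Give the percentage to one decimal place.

A map distance of 4.4 cM corresponds to a recombination frequency of 0.044.
The F1 is T k / t K, so T K is a recombinant gamete class with expected frequency r/2 = 0.044/2 = 0.0220.
That is 0.0220 = 2.2% of the progeny.

2.2%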